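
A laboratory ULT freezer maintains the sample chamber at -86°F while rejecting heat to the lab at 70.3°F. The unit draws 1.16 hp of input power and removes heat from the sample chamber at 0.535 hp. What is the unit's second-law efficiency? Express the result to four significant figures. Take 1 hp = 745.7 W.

COP_actual = Q̇_C/Ẇ = 0.5350/1.160 = 0.4612.
In absolute terms T_C = 207.59 K and T_H = 294.43 K, so ΔT = 86.83 K.
COP_Carnot = T_C/ΔT = 207.59/86.83 = 2.391.
η_II = COP_actual/COP_Carnot = 0.4612/2.391 = 0.1929.

0.1929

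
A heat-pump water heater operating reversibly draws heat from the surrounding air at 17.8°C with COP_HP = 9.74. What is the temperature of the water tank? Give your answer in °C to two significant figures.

51 °C

COP_HP = T_H/(T_H − T_C) rearranges to T_H = COP·T_C/(COP − 1).
With T_C = 290.95 K, T_H = 9.74 × 290.95/8.740 = 324.24 K.
Converting, 324.24 K = 51.09°C.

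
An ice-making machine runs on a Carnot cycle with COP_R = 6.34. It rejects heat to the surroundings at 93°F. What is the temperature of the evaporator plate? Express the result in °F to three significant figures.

For a Carnot refrigerator COP_R = T_C/(T_H − T_C), so T_C = COP·T_H/(1 + COP).
With T_H = 307.04 K, T_C = 6.34 × 307.04/7.340 = 265.21 K.
Converting, 265.21 K = 17.70°F.

17.7 °F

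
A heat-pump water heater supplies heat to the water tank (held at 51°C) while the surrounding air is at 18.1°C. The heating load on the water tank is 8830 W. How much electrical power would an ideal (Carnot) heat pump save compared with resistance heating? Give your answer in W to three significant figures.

7930 W

In absolute terms T_C = 291.25 K and T_H = 324.15 K, so ΔT = 32.90 K.
COP_Carnot = T_H/ΔT = 324.15/32.90 = 9.853.
Resistance heating needs Ẇ_res = Q̇_H = 8830 W; the reversible heat pump needs only Ẇ_hp = Q̇_H/COP = 896.2 W.
Saving = 8830 − 896.2 = 7934 W.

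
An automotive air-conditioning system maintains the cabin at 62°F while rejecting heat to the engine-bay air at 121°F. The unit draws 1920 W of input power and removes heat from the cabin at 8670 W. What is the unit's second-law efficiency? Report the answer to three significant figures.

0.511

COP_actual = Q̇_C/Ẇ = 8670/1920 = 4.516.
In absolute terms T_C = 289.82 K and T_H = 322.59 K, so ΔT = 32.78 K.
COP_Carnot = T_C/ΔT = 289.82/32.78 = 8.842.
η_II = COP_actual/COP_Carnot = 4.516/8.842 = 0.5107.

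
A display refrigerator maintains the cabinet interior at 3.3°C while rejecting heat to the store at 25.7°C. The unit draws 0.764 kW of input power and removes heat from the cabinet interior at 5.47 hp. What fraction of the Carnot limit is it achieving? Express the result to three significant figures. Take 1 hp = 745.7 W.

0.433

Converting, Q̇_C = 5.470 hp = 4.079 kW, so COP_actual = Q̇_C/Ẇ = 4.079/0.7640 = 5.339.
In absolute terms T_C = 276.45 K and T_H = 298.85 K, so ΔT = 22.40 K.
COP_Carnot = T_C/ΔT = 276.45/22.40 = 12.34.
η_II = COP_actual/COP_Carnot = 5.339/12.34 = 0.4326.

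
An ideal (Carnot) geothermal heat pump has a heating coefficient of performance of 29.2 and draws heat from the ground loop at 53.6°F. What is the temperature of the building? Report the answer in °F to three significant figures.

71.8 °F

COP_HP = T_H/(T_H − T_C) rearranges to T_H = COP·T_C/(COP − 1).
With T_C = 285.15 K, T_H = 29.2 × 285.15/28.20 = 295.26 K.
Converting, 295.26 K = 71.80°F.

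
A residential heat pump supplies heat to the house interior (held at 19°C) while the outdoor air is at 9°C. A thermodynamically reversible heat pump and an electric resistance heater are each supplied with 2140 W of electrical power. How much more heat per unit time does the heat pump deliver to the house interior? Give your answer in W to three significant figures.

In absolute terms T_C = 282.15 K and T_H = 292.15 K, so ΔT = 10.00 K.
COP_Carnot = T_H/ΔT = 292.15/10.00 = 29.22.
The heat pump delivers Q̇_H = COP × Ẇ = 62520 W; the resistance heater delivers Ẇ = 2140 W.
Extra = (COP − 1)·Ẇ = 60380 W.

60400 W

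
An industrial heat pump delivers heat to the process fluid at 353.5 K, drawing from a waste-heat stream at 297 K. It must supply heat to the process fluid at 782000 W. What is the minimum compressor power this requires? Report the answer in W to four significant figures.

The reservoir spacing is ΔT = 353.5 − 297 = 56.50 K.
COP_Carnot = T_H/ΔT = 353.50/56.50 = 6.257.
Ẇ_min = Q̇/COP_Carnot = 782000/6.257 = 125000 W.

125000 W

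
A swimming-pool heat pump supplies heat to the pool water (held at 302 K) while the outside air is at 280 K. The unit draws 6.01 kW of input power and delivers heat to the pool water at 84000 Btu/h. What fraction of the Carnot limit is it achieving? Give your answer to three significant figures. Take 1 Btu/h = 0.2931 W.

0.298

Converting, Q̇_H = 84000 Btu/h = 24.62 kW, so COP_actual = Q̇_H/Ẇ = 24.62/6.010 = 4.097.
The reservoir spacing is ΔT = 302 − 280 = 22.00 K.
COP_Carnot = T_H/ΔT = 302.00/22.00 = 13.73.
η_II = COP_actual/COP_Carnot = 4.097/13.73 = 0.2984.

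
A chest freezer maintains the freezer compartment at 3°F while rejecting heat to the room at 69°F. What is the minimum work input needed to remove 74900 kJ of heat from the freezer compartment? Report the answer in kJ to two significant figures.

In absolute terms T_C = 257.04 K and T_H = 293.71 K, so ΔT = 36.67 K.
The reversible limit is COP_R = T_C/ΔT = 7.010, so W_min = Q_C/COP = Q_C·ΔT/T_C.
W_min = 74900 × 36.67/257.04 = 10680 kJ.

11000 kJ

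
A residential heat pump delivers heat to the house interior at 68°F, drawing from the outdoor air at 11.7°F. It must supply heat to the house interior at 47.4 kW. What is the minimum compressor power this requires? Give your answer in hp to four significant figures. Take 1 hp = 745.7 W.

6.782 hp

In absolute terms T_C = 261.87 K and T_H = 293.15 K, so ΔT = 31.28 K.
COP_Carnot = T_H/ΔT = 293.15/31.28 = 9.372.
Ẇ_min = Q̇/COP_Carnot = 47.40/9.372 = 5.057 kW = 6.782 hp.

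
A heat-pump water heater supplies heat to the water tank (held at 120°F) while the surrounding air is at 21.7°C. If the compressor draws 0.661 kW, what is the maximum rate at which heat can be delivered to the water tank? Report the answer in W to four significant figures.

In absolute terms T_C = 294.85 K and T_H = 322.04 K, so ΔT = 27.19 K.
COP_Carnot = T_H/ΔT = 322.04/27.19 = 11.84.
Q̇_max = COP_Carnot × Ẇ = 11.84 × 0.6610 kW = 7.829 kW = 7829 W.

7829 W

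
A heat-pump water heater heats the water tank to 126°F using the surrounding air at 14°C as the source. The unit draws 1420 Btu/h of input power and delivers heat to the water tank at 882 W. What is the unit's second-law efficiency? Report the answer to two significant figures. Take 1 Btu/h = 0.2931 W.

0.25

Converting, Q̇_H = 882.0 W = 3009 Btu/h, so COP_actual = Q̇_H/Ẇ = 3009/1420 = 2.119.
In absolute terms T_C = 287.15 K and T_H = 325.37 K, so ΔT = 38.22 K.
COP_Carnot = T_H/ΔT = 325.37/38.22 = 8.513.
η_II = COP_actual/COP_Carnot = 2.119/8.513 = 0.2489.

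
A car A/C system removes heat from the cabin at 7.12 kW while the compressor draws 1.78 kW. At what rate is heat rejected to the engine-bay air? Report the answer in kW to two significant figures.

8.9 kW

For a cyclic device the first law requires Q̇_H = Q̇_C + Ẇ.
Q̇_H = Q̇_C + Ẇ = 8.900 kW.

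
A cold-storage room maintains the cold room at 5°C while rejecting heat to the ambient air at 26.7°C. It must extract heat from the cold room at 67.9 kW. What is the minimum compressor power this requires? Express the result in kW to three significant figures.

5.30 kW

In absolute terms T_C = 278.15 K and T_H = 299.85 K, so ΔT = 21.70 K.
COP_Carnot = T_C/ΔT = 278.15/21.70 = 12.82.
Ẇ_min = Q̇/COP_Carnot = 67.90/12.82 = 5.297 kW.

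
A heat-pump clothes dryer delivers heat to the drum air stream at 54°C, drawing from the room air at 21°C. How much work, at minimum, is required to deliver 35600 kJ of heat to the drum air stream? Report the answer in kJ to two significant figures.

In absolute terms T_C = 294.15 K and T_H = 327.15 K, so ΔT = 33.00 K.
The reversible limit is COP_HP = T_H/ΔT = 9.914, so W_min = Q_H/COP = Q_H·ΔT/T_H.
W_min = 35600 × 33.00/327.15 = 3591 kJ.

3600 kJ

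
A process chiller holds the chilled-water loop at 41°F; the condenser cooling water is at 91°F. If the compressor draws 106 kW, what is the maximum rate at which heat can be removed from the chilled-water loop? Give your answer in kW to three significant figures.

1060 kW

In absolute terms T_C = 278.15 K and T_H = 305.93 K, so ΔT = 27.78 K.
COP_Carnot = T_C/ΔT = 278.15/27.78 = 10.01.
Q̇_max = COP_Carnot × Ẇ = 10.01 × 106.0 kW = 1061 kW.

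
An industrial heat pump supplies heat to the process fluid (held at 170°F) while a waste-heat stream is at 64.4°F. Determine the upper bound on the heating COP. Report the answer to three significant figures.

5.96

In absolute terms T_C = 291.15 K and T_H = 349.82 K, so ΔT = 58.67 K.
For a reversible cycle, COP_Carnot = T_H/ΔT = 349.82/58.67 = 5.963.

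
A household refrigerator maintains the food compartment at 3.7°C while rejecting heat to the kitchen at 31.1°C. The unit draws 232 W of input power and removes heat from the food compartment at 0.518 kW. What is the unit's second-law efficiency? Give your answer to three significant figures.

Converting, Q̇_C = 0.5180 kW = 518.0 W, so COP_actual = Q̇_C/Ẇ = 518.0/232.0 = 2.233.
In absolute terms T_C = 276.85 K and T_H = 304.25 K, so ΔT = 27.40 K.
COP_Carnot = T_C/ΔT = 276.85/27.40 = 10.10.
η_II = COP_actual/COP_Carnot = 2.233/10.10 = 0.2210.

0.221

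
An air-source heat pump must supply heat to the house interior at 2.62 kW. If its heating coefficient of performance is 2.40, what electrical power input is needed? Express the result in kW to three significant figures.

1.09 kW

Ẇ = Q̇_H/COP_HP = 2.620/2.40 = 1.092 kW.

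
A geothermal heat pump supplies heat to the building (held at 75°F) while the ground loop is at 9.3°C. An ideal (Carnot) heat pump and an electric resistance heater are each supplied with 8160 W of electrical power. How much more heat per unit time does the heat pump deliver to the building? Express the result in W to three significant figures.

In absolute terms T_C = 282.45 K and T_H = 297.04 K, so ΔT = 14.59 K.
COP_Carnot = T_H/ΔT = 297.04/14.59 = 20.36.
The heat pump delivers Q̇_H = COP × Ẇ = 166100 W; the resistance heater delivers Ẇ = 8160 W.
Extra = (COP − 1)·Ẇ = 158000 W.

158000 W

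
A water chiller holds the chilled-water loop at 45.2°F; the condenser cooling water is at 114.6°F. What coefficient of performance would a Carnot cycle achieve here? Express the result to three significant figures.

7.27

In absolute terms T_C = 280.48 K and T_H = 319.04 K, so ΔT = 38.56 K.
For a reversible cycle, COP_Carnot = T_C/ΔT = 280.48/38.56 = 7.275.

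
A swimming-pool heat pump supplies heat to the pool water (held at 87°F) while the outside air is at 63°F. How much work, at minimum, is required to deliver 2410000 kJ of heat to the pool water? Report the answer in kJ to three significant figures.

In absolute terms T_C = 290.37 K and T_H = 303.71 K, so ΔT = 13.33 K.
The reversible limit is COP_HP = T_H/ΔT = 22.78, so W_min = Q_H/COP = Q_H·ΔT/T_H.
W_min = 2410000 × 13.33/303.71 = 105800 kJ.

106000 kJ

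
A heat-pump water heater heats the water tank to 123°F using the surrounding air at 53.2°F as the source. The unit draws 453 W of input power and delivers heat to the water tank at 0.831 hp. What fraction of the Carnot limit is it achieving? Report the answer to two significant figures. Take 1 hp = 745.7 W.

0.16

Converting, Q̇_H = 0.8310 hp = 619.7 W, so COP_actual = Q̇_H/Ẇ = 619.7/453.0 = 1.368.
In absolute terms T_C = 284.93 K and T_H = 323.71 K, so ΔT = 38.78 K.
COP_Carnot = T_H/ΔT = 323.71/38.78 = 8.348.
η_II = COP_actual/COP_Carnot = 1.368/8.348 = 0.1639.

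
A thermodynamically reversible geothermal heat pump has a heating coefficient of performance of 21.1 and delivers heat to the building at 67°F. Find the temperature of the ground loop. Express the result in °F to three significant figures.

42.0 °F

COP_HP = T_H/(T_H − T_C) gives T_H − T_C = T_H/COP.
With T_H = 292.59 K, T_C = 292.59 × (1 − 1/21.1) = 278.73 K.
Converting, 278.73 K = 42.04°F.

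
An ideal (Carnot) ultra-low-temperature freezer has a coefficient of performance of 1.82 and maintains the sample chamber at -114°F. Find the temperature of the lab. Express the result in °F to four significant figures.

COP_R = T_C/(T_H − T_C) gives T_H − T_C = T_C/COP.
With T_C = 192.04 K, T_H = 192.04 × (1 + 1/1.82) = 297.55 K.
Converting, 297.55 K = 75.93°F.

75.93 °F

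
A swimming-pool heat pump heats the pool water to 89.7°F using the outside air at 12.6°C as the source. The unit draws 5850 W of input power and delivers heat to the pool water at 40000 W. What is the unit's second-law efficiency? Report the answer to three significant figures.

COP_actual = Q̇_H/Ẇ = 40000/5850 = 6.838.
In absolute terms T_C = 285.75 K and T_H = 305.21 K, so ΔT = 19.46 K.
COP_Carnot = T_H/ΔT = 305.21/19.46 = 15.69.
η_II = COP_actual/COP_Carnot = 6.838/15.69 = 0.4359.

0.436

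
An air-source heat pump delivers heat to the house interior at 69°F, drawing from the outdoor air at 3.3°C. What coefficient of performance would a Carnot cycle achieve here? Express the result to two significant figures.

17

In absolute terms T_C = 276.45 K and T_H = 293.71 K, so ΔT = 17.26 K.
For a reversible cycle, COP_Carnot = T_H/ΔT = 293.71/17.26 = 17.02.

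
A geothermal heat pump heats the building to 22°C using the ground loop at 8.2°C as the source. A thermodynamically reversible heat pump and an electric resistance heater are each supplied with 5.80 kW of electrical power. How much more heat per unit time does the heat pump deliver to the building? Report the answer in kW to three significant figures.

118 kW

In absolute terms T_C = 281.35 K and T_H = 295.15 K, so ΔT = 13.80 K.
COP_Carnot = T_H/ΔT = 295.15/13.80 = 21.39.
The heat pump delivers Q̇_H = COP × Ẇ = 124.0 kW; the resistance heater delivers Ẇ = 5.800 kW.
Extra = (COP − 1)·Ẇ = 118.2 kW.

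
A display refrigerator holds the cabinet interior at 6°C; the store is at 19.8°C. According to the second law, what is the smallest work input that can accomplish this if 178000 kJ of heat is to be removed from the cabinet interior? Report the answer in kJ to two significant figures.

8800 kJ

In absolute terms T_C = 279.15 K and T_H = 292.95 K, so ΔT = 13.80 K.
The reversible limit is COP_R = T_C/ΔT = 20.23, so W_min = Q_C/COP = Q_C·ΔT/T_C.
W_min = 178000 × 13.80/279.15 = 8800 kJ.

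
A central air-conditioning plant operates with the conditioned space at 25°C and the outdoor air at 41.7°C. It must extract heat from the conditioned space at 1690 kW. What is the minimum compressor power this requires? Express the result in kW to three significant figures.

94.7 kW

In absolute terms T_C = 298.15 K and T_H = 314.85 K, so ΔT = 16.70 K.
COP_Carnot = T_C/ΔT = 298.15/16.70 = 17.85.
Ẇ_min = Q̇/COP_Carnot = 1690/17.85 = 94.66 kW.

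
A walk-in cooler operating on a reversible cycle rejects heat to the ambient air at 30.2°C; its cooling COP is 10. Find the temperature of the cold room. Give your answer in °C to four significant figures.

For a Carnot refrigerator COP_R = T_C/(T_H − T_C), so T_C = COP·T_H/(1 + COP).
With T_H = 303.35 K, T_C = 10 × 303.35/11.00 = 275.77 K.
Converting, 275.77 K = 2.62°C.

2.623 °C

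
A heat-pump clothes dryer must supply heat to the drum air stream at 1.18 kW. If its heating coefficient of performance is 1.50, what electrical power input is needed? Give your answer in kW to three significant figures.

Ẇ = Q̇_H/COP_HP = 1.180/1.50 = 0.7867 kW.

0.787 kW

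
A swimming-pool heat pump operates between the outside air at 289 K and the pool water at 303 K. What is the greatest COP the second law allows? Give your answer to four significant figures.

21.64

The reservoir spacing is ΔT = 303 − 289 = 14.00 K.
For a reversible cycle, COP_Carnot = T_H/ΔT = 303.00/14.00 = 21.64.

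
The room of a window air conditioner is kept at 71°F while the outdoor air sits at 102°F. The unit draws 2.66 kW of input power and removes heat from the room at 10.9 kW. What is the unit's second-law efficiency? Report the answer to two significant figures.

0.24

COP_actual = Q̇_C/Ẇ = 10.90/2.660 = 4.098.
In absolute terms T_C = 294.82 K and T_H = 312.04 K, so ΔT = 17.22 K.
COP_Carnot = T_C/ΔT = 294.82/17.22 = 17.12.
η_II = COP_actual/COP_Carnot = 4.098/17.12 = 0.2394.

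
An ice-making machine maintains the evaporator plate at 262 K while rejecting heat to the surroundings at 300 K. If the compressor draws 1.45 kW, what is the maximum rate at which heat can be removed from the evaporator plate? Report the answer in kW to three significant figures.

10.0 kW

The reservoir spacing is ΔT = 300 − 262 = 38.00 K.
COP_Carnot = T_C/ΔT = 262.00/38.00 = 6.895.
Q̇_max = COP_Carnot × Ẇ = 6.895 × 1.450 kW = 9.997 kW.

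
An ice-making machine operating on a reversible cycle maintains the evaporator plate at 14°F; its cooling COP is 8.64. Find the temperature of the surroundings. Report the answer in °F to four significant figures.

COP_R = T_C/(T_H − T_C) gives T_H − T_C = T_C/COP.
With T_C = 263.15 K, T_H = 263.15 × (1 + 1/8.64) = 293.61 K.
Converting, 293.61 K = 68.82°F.

68.82 °F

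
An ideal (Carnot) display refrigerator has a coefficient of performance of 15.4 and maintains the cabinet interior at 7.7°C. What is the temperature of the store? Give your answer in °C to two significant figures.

COP_R = T_C/(T_H − T_C) gives T_H − T_C = T_C/COP.
With T_C = 280.85 K, T_H = 280.85 × (1 + 1/15.4) = 299.09 K.
Converting, 299.09 K = 25.94°C.

26 °C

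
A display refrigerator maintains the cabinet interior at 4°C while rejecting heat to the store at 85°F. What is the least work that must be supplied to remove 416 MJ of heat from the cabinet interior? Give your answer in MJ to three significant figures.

In absolute terms T_C = 277.15 K and T_H = 302.59 K, so ΔT = 25.44 K.
The reversible limit is COP_R = T_C/ΔT = 10.89, so W_min = Q_C/COP = Q_C·ΔT/T_C.
W_min = 416.0 × 25.44/277.15 = 38.19 MJ.

38.2 MJ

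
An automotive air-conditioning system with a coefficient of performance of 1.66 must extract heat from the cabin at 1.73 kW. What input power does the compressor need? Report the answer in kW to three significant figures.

Ẇ = Q̇_C/COP = 1.730/1.66 = 1.042 kW.

1.04 kW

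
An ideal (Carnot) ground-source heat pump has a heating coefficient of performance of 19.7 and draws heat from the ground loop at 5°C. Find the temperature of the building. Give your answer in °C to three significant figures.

19.9 °C

COP_HP = T_H/(T_H − T_C) rearranges to T_H = COP·T_C/(COP − 1).
With T_C = 278.15 K, T_H = 19.7 × 278.15/18.70 = 293.02 K.
Converting, 293.02 K = 19.87°C.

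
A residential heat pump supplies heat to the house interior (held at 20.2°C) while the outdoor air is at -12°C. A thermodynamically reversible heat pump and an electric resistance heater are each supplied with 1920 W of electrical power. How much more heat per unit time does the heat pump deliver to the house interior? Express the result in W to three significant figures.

15600 W

In absolute terms T_C = 261.15 K and T_H = 293.35 K, so ΔT = 32.20 K.
COP_Carnot = T_H/ΔT = 293.35/32.20 = 9.110.
The heat pump delivers Q̇_H = COP × Ẇ = 17490 W; the resistance heater delivers Ẇ = 1920 W.
Extra = (COP − 1)·Ẇ = 15570 W.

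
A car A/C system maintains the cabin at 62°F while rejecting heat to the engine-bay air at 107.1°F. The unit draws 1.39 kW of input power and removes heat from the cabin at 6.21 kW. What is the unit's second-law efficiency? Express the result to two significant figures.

0.39

COP_actual = Q̇_C/Ẇ = 6.210/1.390 = 4.468.
In absolute terms T_C = 289.82 K and T_H = 314.87 K, so ΔT = 25.06 K.
COP_Carnot = T_C/ΔT = 289.82/25.06 = 11.57.
η_II = COP_actual/COP_Carnot = 4.468/11.57 = 0.3862.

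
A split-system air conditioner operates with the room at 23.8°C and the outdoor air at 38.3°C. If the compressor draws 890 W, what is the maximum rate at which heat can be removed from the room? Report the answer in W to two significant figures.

In absolute terms T_C = 296.95 K and T_H = 311.45 K, so ΔT = 14.50 K.
COP_Carnot = T_C/ΔT = 296.95/14.50 = 20.48.
Q̇_max = COP_Carnot × Ẇ = 20.48 × 890.0 W = 18230 W.

18000 W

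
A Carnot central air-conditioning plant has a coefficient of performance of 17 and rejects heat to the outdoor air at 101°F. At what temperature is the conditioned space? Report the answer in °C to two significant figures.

21 °C

For a Carnot refrigerator COP_R = T_C/(T_H − T_C), so T_C = COP·T_H/(1 + COP).
With T_H = 311.48 K, T_C = 17 × 311.48/18.00 = 294.18 K.
Converting, 294.18 K = 21.03°C.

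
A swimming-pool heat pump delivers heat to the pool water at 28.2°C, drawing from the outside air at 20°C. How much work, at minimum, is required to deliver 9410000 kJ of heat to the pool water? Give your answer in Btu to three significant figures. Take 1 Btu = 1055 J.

243000 Btu

In absolute terms T_C = 293.15 K and T_H = 301.35 K, so ΔT = 8.200 K.
The reversible limit is COP_HP = T_H/ΔT = 36.75, so W_min = Q_H/COP = Q_H·ΔT/T_H.
W_min = 9410000 × 8.200/301.35 = 256100 kJ = 242700 Btu.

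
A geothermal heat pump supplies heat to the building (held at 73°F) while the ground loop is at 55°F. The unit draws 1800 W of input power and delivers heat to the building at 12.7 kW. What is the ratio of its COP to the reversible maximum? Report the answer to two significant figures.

0.24

Converting, Q̇_H = 12.70 kW = 12700 W, so COP_actual = Q̇_H/Ẇ = 12700/1800 = 7.056.
In absolute terms T_C = 285.93 K and T_H = 295.93 K, so ΔT = 10.00 K.
COP_Carnot = T_H/ΔT = 295.93/10.00 = 29.59.
η_II = COP_actual/COP_Carnot = 7.056/29.59 = 0.2384.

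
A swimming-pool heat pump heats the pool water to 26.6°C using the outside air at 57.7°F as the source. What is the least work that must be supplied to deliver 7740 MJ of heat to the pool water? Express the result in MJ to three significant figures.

In absolute terms T_C = 287.43 K and T_H = 299.75 K, so ΔT = 12.32 K.
The reversible limit is COP_HP = T_H/ΔT = 24.33, so W_min = Q_H/COP = Q_H·ΔT/T_H.
W_min = 7740 × 12.32/299.75 = 318.2 MJ.

318 MJ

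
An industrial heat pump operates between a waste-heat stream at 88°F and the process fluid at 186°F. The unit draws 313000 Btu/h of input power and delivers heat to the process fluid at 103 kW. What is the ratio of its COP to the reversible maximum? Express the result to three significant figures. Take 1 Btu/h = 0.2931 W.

Converting, Q̇_H = 103.0 kW = 351400 Btu/h, so COP_actual = Q̇_H/Ẇ = 351400/313000 = 1.123.
In absolute terms T_C = 304.26 K and T_H = 358.71 K, so ΔT = 54.44 K.
COP_Carnot = T_H/ΔT = 358.71/54.44 = 6.588.
η_II = COP_actual/COP_Carnot = 1.123/6.588 = 0.1704.

0.170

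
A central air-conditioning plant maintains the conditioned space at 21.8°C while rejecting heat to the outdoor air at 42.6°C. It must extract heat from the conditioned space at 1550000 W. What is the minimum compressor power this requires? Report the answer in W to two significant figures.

In absolute terms T_C = 294.95 K and T_H = 315.75 K, so ΔT = 20.80 K.
COP_Carnot = T_C/ΔT = 294.95/20.80 = 14.18.
Ẇ_min = Q̇/COP_Carnot = 1550000/14.18 = 109300 W.

110000 W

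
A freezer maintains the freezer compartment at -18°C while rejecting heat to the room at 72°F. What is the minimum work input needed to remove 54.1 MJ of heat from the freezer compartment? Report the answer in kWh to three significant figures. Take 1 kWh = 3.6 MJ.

2.37 kWh

In absolute terms T_C = 255.15 K and T_H = 295.37 K, so ΔT = 40.22 K.
The reversible limit is COP_R = T_C/ΔT = 6.344, so W_min = Q_C/COP = Q_C·ΔT/T_C.
W_min = 54.10 × 40.22/255.15 = 8.528 MJ = 2.369 kWh.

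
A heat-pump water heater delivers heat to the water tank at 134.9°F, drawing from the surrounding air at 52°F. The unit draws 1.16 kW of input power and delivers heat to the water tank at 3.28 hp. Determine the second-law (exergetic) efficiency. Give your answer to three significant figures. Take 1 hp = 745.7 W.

0.294

Converting, Q̇_H = 3.280 hp = 2.446 kW, so COP_actual = Q̇_H/Ẇ = 2.446/1.160 = 2.109.
In absolute terms T_C = 284.26 K and T_H = 330.32 K, so ΔT = 46.06 K.
COP_Carnot = T_H/ΔT = 330.32/46.06 = 7.172.
η_II = COP_actual/COP_Carnot = 2.109/7.172 = 0.2940.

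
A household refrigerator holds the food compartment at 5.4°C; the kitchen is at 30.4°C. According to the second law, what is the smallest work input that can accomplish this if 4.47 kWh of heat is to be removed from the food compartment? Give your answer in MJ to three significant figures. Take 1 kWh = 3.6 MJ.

In absolute terms T_C = 278.55 K and T_H = 303.55 K, so ΔT = 25.00 K.
The reversible limit is COP_R = T_C/ΔT = 11.14, so W_min = Q_C/COP = Q_C·ΔT/T_C.
W_min = 4.470 × 25.00/278.55 = 0.4012 kWh = 1.444 MJ.

1.44 MJ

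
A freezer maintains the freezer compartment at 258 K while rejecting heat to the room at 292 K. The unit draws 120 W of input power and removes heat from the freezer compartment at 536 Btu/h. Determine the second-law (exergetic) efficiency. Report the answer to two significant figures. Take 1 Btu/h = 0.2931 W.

0.17

Converting, Q̇_C = 536.0 Btu/h = 157.1 W, so COP_actual = Q̇_C/Ẇ = 157.1/120.0 = 1.309.
The reservoir spacing is ΔT = 292 − 258 = 34.00 K.
COP_Carnot = T_C/ΔT = 258.00/34.00 = 7.588.
η_II = COP_actual/COP_Carnot = 1.309/7.588 = 0.1725.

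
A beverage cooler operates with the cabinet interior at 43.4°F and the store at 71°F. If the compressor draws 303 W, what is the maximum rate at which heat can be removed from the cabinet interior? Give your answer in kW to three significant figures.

5.52 kW

In absolute terms T_C = 279.48 K and T_H = 294.82 K, so ΔT = 15.33 K.
COP_Carnot = T_C/ΔT = 279.48/15.33 = 18.23.
Q̇_max = COP_Carnot × Ẇ = 18.23 × 303.0 W = 5523 W = 5.523 kW.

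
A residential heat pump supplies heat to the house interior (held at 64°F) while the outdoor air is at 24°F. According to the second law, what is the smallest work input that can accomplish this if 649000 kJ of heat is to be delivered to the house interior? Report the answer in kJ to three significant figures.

In absolute terms T_C = 268.71 K and T_H = 290.93 K, so ΔT = 22.22 K.
The reversible limit is COP_HP = T_H/ΔT = 13.09, so W_min = Q_H/COP = Q_H·ΔT/T_H.
W_min = 649000 × 22.22/290.93 = 49570 kJ.

49600 kJ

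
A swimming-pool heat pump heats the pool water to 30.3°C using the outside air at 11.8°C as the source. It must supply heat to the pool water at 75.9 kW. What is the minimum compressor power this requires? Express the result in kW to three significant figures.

4.63 kW

In absolute terms T_C = 284.95 K and T_H = 303.45 K, so ΔT = 18.50 K.
COP_Carnot = T_H/ΔT = 303.45/18.50 = 16.40.
Ẇ_min = Q̇/COP_Carnot = 75.90/16.40 = 4.627 kW.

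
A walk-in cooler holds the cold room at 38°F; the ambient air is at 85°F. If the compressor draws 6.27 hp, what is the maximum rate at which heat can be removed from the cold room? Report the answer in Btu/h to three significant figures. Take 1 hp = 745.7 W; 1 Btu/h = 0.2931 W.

169000 Btu/h

In absolute terms T_C = 276.48 K and T_H = 302.59 K, so ΔT = 26.11 K.
COP_Carnot = T_C/ΔT = 276.48/26.11 = 10.59.
Q̇_max = COP_Carnot × Ẇ = 10.59 × 6.270 hp = 66.39 hp = 168900 Btu/h.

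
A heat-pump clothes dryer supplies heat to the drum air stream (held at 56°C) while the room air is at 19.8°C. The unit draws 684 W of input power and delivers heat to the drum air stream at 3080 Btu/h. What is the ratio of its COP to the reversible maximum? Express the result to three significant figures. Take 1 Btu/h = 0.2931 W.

0.145

Converting, Q̇_H = 3080 Btu/h = 902.7 W, so COP_actual = Q̇_H/Ẇ = 902.7/684.0 = 1.320.
In absolute terms T_C = 292.95 K and T_H = 329.15 K, so ΔT = 36.20 K.
COP_Carnot = T_H/ΔT = 329.15/36.20 = 9.093.
η_II = COP_actual/COP_Carnot = 1.320/9.093 = 0.1452.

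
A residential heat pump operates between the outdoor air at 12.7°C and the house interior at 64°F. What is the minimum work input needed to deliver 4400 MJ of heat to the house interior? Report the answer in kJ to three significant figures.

76800 kJ

In absolute terms T_C = 285.85 K and T_H = 290.93 K, so ΔT = 5.078 K.
The reversible limit is COP_HP = T_H/ΔT = 57.29, so W_min = Q_H/COP = Q_H·ΔT/T_H.
W_min = 4400 × 5.078/290.93 = 76.80 MJ = 76800 kJ.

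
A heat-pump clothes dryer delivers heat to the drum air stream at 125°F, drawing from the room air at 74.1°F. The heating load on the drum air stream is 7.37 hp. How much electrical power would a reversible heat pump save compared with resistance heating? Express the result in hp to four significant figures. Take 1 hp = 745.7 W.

In absolute terms T_C = 296.54 K and T_H = 324.82 K, so ΔT = 28.28 K.
COP_Carnot = T_H/ΔT = 324.82/28.28 = 11.49.
Resistance heating needs Ẇ_res = Q̇_H = 7.370 hp; the reversible heat pump needs only Ẇ_hp = Q̇_H/COP = 0.6416 hp.
Saving = 7.370 − 0.6416 = 6.728 hp.

6.728 hp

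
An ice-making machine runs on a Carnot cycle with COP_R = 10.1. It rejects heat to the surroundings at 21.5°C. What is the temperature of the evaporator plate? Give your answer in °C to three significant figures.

-5.05 °C

For a Carnot refrigerator COP_R = T_C/(T_H − T_C), so T_C = COP·T_H/(1 + COP).
With T_H = 294.65 K, T_C = 10.1 × 294.65/11.10 = 268.10 K.
Converting, 268.10 K = -5.05°C.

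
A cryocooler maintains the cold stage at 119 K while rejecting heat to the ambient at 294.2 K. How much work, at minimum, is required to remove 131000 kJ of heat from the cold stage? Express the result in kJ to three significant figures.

The reservoir spacing is ΔT = 294.2 − 119 = 175.2 K.
The reversible limit is COP_R = T_C/ΔT = 0.6792, so W_min = Q_C/COP = Q_C·ΔT/T_C.
W_min = 131000 × 175.2/119.00 = 192900 kJ.

193000 kJ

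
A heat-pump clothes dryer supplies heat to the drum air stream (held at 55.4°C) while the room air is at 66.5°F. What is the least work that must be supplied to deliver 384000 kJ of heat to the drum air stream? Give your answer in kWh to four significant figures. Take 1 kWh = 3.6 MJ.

11.76 kWh

In absolute terms T_C = 292.32 K and T_H = 328.55 K, so ΔT = 36.23 K.
The reversible limit is COP_HP = T_H/ΔT = 9.068, so W_min = Q_H/COP = Q_H·ΔT/T_H.
W_min = 384000 × 36.23/328.55 = 42350 kJ = 11.76 kWh.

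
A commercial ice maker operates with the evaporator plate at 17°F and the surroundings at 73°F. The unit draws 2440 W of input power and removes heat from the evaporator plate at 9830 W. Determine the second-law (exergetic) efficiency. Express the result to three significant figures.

COP_actual = Q̇_C/Ẇ = 9830/2440 = 4.029.
In absolute terms T_C = 264.82 K and T_H = 295.93 K, so ΔT = 31.11 K.
COP_Carnot = T_C/ΔT = 264.82/31.11 = 8.512.
η_II = COP_actual/COP_Carnot = 4.029/8.512 = 0.4733.

0.473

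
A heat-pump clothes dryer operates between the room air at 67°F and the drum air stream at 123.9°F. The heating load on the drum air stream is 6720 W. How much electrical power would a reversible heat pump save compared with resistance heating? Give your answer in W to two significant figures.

In absolute terms T_C = 292.59 K and T_H = 324.21 K, so ΔT = 31.61 K.
COP_Carnot = T_H/ΔT = 324.21/31.61 = 10.26.
Resistance heating needs Ẇ_res = Q̇_H = 6720 W; the reversible heat pump needs only Ẇ_hp = Q̇_H/COP = 655.2 W.
Saving = 6720 − 655.2 = 6065 W.

6100 W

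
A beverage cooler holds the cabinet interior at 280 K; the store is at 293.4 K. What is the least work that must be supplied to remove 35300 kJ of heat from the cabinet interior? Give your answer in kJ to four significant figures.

The reservoir spacing is ΔT = 293.4 − 280 = 13.40 K.
The reversible limit is COP_R = T_C/ΔT = 20.90, so W_min = Q_C/COP = Q_C·ΔT/T_C.
W_min = 35300 × 13.40/280.00 = 1689 kJ.

1689 kJ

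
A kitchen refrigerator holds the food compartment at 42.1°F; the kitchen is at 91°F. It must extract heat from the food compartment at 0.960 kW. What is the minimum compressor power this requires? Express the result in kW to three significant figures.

0.0936 kW

In absolute terms T_C = 278.76 K and T_H = 305.93 K, so ΔT = 27.17 K.
COP_Carnot = T_C/ΔT = 278.76/27.17 = 10.26.
Ẇ_min = Q̇/COP_Carnot = 0.9600/10.26 = 0.09356 kW.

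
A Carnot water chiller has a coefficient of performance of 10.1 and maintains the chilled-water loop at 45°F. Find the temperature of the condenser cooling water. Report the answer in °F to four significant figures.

94.97 °F

COP_R = T_C/(T_H − T_C) gives T_H − T_C = T_C/COP.
With T_C = 280.37 K, T_H = 280.37 × (1 + 1/10.1) = 308.13 K.
Converting, 308.13 K = 94.97°F.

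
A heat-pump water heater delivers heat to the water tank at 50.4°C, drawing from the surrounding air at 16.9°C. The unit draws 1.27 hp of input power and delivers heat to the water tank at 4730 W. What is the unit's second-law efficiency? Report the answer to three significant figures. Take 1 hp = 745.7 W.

0.517

Converting, Q̇_H = 4730 W = 6.343 hp, so COP_actual = Q̇_H/Ẇ = 6.343/1.270 = 4.995.
In absolute terms T_C = 290.05 K and T_H = 323.55 K, so ΔT = 33.50 K.
COP_Carnot = T_H/ΔT = 323.55/33.50 = 9.658.
η_II = COP_actual/COP_Carnot = 4.995/9.658 = 0.5171.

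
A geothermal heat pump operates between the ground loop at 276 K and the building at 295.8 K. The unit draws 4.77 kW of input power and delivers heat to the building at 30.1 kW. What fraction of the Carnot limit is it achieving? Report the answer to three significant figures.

0.422

COP_actual = Q̇_H/Ẇ = 30.10/4.770 = 6.310.
The reservoir spacing is ΔT = 295.8 − 276 = 19.80 K.
COP_Carnot = T_H/ΔT = 295.80/19.80 = 14.94.
η_II = COP_actual/COP_Carnot = 6.310/14.94 = 0.4224.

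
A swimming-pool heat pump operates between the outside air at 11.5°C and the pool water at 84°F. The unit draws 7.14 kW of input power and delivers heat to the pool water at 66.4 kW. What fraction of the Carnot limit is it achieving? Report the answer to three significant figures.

COP_actual = Q̇_H/Ẇ = 66.40/7.140 = 9.300.
In absolute terms T_C = 284.65 K and T_H = 302.04 K, so ΔT = 17.39 K.
COP_Carnot = T_H/ΔT = 302.04/17.39 = 17.37.
η_II = COP_actual/COP_Carnot = 9.300/17.37 = 0.5354.

0.535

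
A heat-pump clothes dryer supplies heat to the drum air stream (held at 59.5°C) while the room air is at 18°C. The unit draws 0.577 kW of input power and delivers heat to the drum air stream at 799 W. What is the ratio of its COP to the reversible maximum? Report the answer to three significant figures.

0.173

Converting, Q̇_H = 799.0 W = 0.7990 kW, so COP_actual = Q̇_H/Ẇ = 0.7990/0.5770 = 1.385.
In absolute terms T_C = 291.15 K and T_H = 332.65 K, so ΔT = 41.50 K.
COP_Carnot = T_H/ΔT = 332.65/41.50 = 8.016.
η_II = COP_actual/COP_Carnot = 1.385/8.016 = 0.1728.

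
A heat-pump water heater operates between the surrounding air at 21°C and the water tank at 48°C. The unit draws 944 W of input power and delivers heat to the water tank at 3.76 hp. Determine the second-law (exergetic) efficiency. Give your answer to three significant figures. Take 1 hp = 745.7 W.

Converting, Q̇_H = 3.760 hp = 2804 W, so COP_actual = Q̇_H/Ẇ = 2804/944.0 = 2.970.
In absolute terms T_C = 294.15 K and T_H = 321.15 K, so ΔT = 27.00 K.
COP_Carnot = T_H/ΔT = 321.15/27.00 = 11.89.
η_II = COP_actual/COP_Carnot = 2.970/11.89 = 0.2497.

0.250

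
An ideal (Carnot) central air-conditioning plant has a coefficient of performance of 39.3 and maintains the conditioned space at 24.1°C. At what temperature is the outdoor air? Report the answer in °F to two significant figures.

COP_R = T_C/(T_H − T_C) gives T_H − T_C = T_C/COP.
With T_C = 297.25 K, T_H = 297.25 × (1 + 1/39.3) = 304.81 K.
Converting, 304.81 K = 88.99°F.

89 °F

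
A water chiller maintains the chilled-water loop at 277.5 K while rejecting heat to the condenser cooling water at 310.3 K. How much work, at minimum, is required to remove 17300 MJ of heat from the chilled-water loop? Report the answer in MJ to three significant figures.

2040 MJ

The reservoir spacing is ΔT = 310.3 − 277.5 = 32.80 K.
The reversible limit is COP_R = T_C/ΔT = 8.460, so W_min = Q_C/COP = Q_C·ΔT/T_C.
W_min = 17300 × 32.80/277.50 = 2045 MJ.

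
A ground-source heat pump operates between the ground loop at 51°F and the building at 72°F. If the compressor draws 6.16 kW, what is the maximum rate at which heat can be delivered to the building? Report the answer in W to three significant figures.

In absolute terms T_C = 283.71 K and T_H = 295.37 K, so ΔT = 11.67 K.
COP_Carnot = T_H/ΔT = 295.37/11.67 = 25.32.
Q̇_max = COP_Carnot × Ẇ = 25.32 × 6.160 kW = 156.0 kW = 156000 W.

156000 W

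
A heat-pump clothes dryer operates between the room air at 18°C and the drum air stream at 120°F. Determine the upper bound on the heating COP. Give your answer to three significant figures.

10.4

In absolute terms T_C = 291.15 K and T_H = 322.04 K, so ΔT = 30.89 K.
For a reversible cycle, COP_Carnot = T_H/ΔT = 322.04/30.89 = 10.43.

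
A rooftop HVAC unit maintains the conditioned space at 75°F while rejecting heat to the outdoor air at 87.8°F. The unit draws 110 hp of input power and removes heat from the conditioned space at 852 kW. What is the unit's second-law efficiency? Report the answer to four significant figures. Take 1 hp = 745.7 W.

Converting, Q̇_C = 852.0 kW = 1143 hp, so COP_actual = Q̇_C/Ẇ = 1143/110.0 = 10.39.
In absolute terms T_C = 297.04 K and T_H = 304.15 K, so ΔT = 7.111 K.
COP_Carnot = T_C/ΔT = 297.04/7.111 = 41.77.
η_II = COP_actual/COP_Carnot = 10.39/41.77 = 0.2487.

0.2487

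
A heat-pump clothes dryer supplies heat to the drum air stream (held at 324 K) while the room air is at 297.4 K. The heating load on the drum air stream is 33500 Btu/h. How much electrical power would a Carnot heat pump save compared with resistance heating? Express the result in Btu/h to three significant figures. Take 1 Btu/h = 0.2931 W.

30700 Btu/h

The reservoir spacing is ΔT = 324 − 297.4 = 26.60 K.
COP_Carnot = T_H/ΔT = 324.00/26.60 = 12.18.
Resistance heating needs Ẇ_res = Q̇_H = 33500 Btu/h; the reversible heat pump needs only Ẇ_hp = Q̇_H/COP = 2750 Btu/h.
Saving = 33500 − 2750 = 30750 Btu/h.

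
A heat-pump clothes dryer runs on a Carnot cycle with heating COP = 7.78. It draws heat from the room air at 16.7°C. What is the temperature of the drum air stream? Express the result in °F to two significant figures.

140 °F

COP_HP = T_H/(T_H − T_C) rearranges to T_H = COP·T_C/(COP − 1).
With T_C = 289.85 K, T_H = 7.78 × 289.85/6.780 = 332.60 K.
Converting, 332.60 K = 139.01°F.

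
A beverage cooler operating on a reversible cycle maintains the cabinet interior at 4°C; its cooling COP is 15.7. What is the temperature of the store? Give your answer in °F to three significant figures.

71.0 °F

COP_R = T_C/(T_H − T_C) gives T_H − T_C = T_C/COP.
With T_C = 277.15 K, T_H = 277.15 × (1 + 1/15.7) = 294.80 K.
Converting, 294.80 K = 70.98°F.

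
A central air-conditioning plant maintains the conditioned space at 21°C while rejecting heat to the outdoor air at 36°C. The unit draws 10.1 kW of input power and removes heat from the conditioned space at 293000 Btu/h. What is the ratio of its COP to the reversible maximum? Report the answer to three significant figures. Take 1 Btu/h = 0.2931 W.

Converting, Q̇_C = 293000 Btu/h = 85.88 kW, so COP_actual = Q̇_C/Ẇ = 85.88/10.10 = 8.503.
In absolute terms T_C = 294.15 K and T_H = 309.15 K, so ΔT = 15.00 K.
COP_Carnot = T_C/ΔT = 294.15/15.00 = 19.61.
η_II = COP_actual/COP_Carnot = 8.503/19.61 = 0.4336.

0.434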